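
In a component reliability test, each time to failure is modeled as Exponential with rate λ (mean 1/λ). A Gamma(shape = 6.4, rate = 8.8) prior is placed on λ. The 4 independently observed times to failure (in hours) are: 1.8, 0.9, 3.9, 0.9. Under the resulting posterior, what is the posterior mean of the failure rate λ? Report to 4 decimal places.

0.6380

With a Gamma(shape α, rate β) prior on the exponential rate λ, the posterior after n observations with total T = Σxᵢ is Gamma(α+n, β+T).
Sum of observations T = 7.5 hours; n = 4.
Posterior: Gamma(6.4+4, 8.8+7.5) = Gamma(10.4, 16.3).
Posterior mean of λ = α/β = 10.4/16.3 = 0.6380.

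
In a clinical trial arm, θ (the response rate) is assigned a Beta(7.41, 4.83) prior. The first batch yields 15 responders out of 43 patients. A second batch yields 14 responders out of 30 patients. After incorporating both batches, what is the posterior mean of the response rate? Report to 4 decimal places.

0.4271

The Beta prior is conjugate to a Binomial/Bernoulli likelihood; the update adds successes to α and failures to β.
After batch 1: Beta(7.41+15, 4.83+28) = Beta(22.41, 32.83).
After batch 2: Beta(22.41+14, 32.83+16) = Beta(36.41, 48.83).
Posterior mean = α/(α+β) = 36.41/85.24 = 0.4271.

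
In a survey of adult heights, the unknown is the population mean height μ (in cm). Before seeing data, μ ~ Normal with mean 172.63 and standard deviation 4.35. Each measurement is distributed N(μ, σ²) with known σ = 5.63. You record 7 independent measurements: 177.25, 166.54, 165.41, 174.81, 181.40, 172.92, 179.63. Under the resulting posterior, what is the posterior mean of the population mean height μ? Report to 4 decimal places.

For Normal data with known variance σ², a Normal(μ₀, σ₀²) prior on μ is conjugate. Posterior precision = 1/σ₀² + n/σ²; posterior mean is the precision-weighted average of μ₀ and x̄.
Σxᵢ = 177.25 + 166.54 + 165.41 + 174.81 + 181.40 + 172.92 + 179.63 = 1217.96, so n·x̄ = 1217.96.
σ₀² = 4.35² = 18.9225, σ² = 5.63² = 31.6969; σ² + n·σ₀² = 31.6969 + 7·18.9225 = 164.1544.
Posterior mean = (μ₀/σ₀² + n·x̄/σ²)/(1/σ₀² + n/σ²) = (σ²·μ₀ + σ₀²·n·x̄)/(σ² + n·σ₀²) = (31.6969·172.63 + 18.9225·1217.96)/164.1544 = 28518.683947/164.1544 = 173.7309.

173.7309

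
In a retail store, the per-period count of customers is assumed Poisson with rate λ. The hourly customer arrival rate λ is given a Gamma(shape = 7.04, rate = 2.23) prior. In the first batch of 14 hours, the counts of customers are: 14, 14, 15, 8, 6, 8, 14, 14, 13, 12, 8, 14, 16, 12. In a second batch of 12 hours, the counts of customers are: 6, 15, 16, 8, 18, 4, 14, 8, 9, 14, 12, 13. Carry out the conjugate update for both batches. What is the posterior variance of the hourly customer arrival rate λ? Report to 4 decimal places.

With a Gamma(shape α, rate β) prior, the Poisson likelihood is conjugate: the posterior is Gamma(α + ΣXᵢ, β + n).
Batch 1: sum of counts S = 168 over n = 14 hours.
After batch 1: Gamma(α+S, β+n) = Gamma(7.04+168, 2.23+14) = Gamma(175.04, 16.23).
Batch 2: sum of counts S = 137 over n = 12 hours.
After batch 2: Gamma(α+S, β+n) = Gamma(175.04+137, 16.23+12) = Gamma(312.04, 28.23).
Var = α/β² = 312.04/28.23² = 0.3916.

0.3916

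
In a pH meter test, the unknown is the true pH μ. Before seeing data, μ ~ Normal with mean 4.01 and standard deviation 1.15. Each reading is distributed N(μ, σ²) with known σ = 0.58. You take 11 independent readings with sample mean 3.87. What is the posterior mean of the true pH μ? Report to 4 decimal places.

3.8732

For Normal data with known variance σ², a Normal(μ₀, σ₀²) prior on μ is conjugate. Posterior precision = 1/σ₀² + n/σ²; posterior mean is the precision-weighted average of μ₀ and x̄.
n·x̄ = 11·3.87 = 42.57.
σ₀² = 1.15² = 1.3225, σ² = 0.58² = 0.3364; σ² + n·σ₀² = 0.3364 + 11·1.3225 = 14.8839.
Posterior mean = (μ₀/σ₀² + n·x̄/σ²)/(1/σ₀² + n/σ²) = (σ²·μ₀ + σ₀²·n·x̄)/(σ² + n·σ₀²) = (0.3364·4.01 + 1.3225·42.57)/14.8839 = 57.647789/14.8839 = 3.8732.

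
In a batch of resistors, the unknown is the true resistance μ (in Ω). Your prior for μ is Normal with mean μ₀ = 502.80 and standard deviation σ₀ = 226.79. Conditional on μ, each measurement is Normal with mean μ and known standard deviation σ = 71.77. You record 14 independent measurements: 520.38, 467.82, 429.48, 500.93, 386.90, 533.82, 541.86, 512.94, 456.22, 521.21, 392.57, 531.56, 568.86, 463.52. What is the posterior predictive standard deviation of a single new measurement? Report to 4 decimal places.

74.2714

For Normal data with known variance σ², a Normal(μ₀, σ₀²) prior on μ is conjugate. Posterior precision = 1/σ₀² + n/σ²; posterior mean is the precision-weighted average of μ₀ and x̄.
σ₀² = 226.79² = 51433.7041, σ² = 71.77² = 5150.9329; σ² + n·σ₀² = 5150.9329 + 14·51433.7041 = 725222.7903.
Posterior precision = 1/σ₀² + n/σ² = 1/51433.7041 + 14/5150.9329 = (σ² + n·σ₀²)/(σ₀²σ²) = 725222.7903/(51433.7041·5150.9329); posterior variance σₙ² = σ₀²σ²/(σ² + n·σ₀²) = 51433.7041·5150.9329/725222.7903 = 365.310581.
Predictive variance for one new observation = σₙ² + σ² = 51433.7041·5150.9329/725222.7903 + 5150.9329 = σ²·(σ₀² + 725222.7903)/725222.7903 = 5150.9329·776656.4944/725222.7903 = 5516.243481; SD = √(5150.9329·776656.4944/725222.7903) = 74.2714.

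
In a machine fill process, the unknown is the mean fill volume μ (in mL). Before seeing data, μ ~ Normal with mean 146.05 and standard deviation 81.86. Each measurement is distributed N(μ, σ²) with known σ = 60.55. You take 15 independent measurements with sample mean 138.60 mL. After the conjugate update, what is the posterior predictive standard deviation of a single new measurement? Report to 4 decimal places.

62.4670

For Normal data with known variance σ², a Normal(μ₀, σ₀²) prior on μ is conjugate. Posterior precision = 1/σ₀² + n/σ²; posterior mean is the precision-weighted average of μ₀ and x̄.
σ₀² = 81.86² = 6701.0596, σ² = 60.55² = 3666.3025; σ² + n·σ₀² = 3666.3025 + 15·6701.0596 = 104182.1965.
Posterior precision = 1/σ₀² + n/σ² = 1/6701.0596 + 15/3666.3025 = (σ² + n·σ₀²)/(σ₀²σ²) = 104182.1965/(6701.0596·3666.3025); posterior variance σₙ² = σ₀²σ²/(σ² + n·σ₀²) = 6701.0596·3666.3025/104182.1965 = 235.818714.
Predictive variance for one new observation = σₙ² + σ² = 6701.0596·3666.3025/104182.1965 + 3666.3025 = σ²·(σ₀² + 104182.1965)/104182.1965 = 3666.3025·110883.2561/104182.1965 = 3902.121214; SD = √(3666.3025·110883.2561/104182.1965) = 62.4670.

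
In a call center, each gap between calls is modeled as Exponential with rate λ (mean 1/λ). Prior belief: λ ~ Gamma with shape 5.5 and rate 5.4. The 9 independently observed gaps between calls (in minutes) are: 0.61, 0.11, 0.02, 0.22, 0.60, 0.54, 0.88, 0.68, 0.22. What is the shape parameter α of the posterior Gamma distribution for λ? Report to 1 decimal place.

With a Gamma(shape α, rate β) prior on the exponential rate λ, the posterior after n observations with total T = Σxᵢ is Gamma(α+n, β+T).
Sum of observations T = 3.88 minutes; n = 9.
Posterior: Gamma(5.5+9, 5.4+3.88) = Gamma(14.5, 9.28).
Posterior α = 14.5.

14.5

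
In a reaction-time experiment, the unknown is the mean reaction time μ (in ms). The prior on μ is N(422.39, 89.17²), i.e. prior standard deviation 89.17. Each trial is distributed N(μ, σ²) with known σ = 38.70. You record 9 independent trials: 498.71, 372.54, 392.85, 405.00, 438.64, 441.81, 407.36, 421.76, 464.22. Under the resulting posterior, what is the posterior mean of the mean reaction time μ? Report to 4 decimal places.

426.8935

For Normal data with known variance σ², a Normal(μ₀, σ₀²) prior on μ is conjugate. Posterior precision = 1/σ₀² + n/σ²; posterior mean is the precision-weighted average of μ₀ and x̄.
Σxᵢ = 498.71 + 372.54 + 392.85 + 405.00 + 438.64 + 441.81 + 407.36 + 421.76 + 464.22 = 3842.89, so n·x̄ = 3842.89.
σ₀² = 89.17² = 7951.2889, σ² = 38.70² = 1497.69; σ² + n·σ₀² = 1497.69 + 9·7951.2889 = 73059.2901.
Posterior mean = (μ₀/σ₀² + n·x̄/σ²)/(1/σ₀² + n/σ²) = (σ²·μ₀ + σ₀²·n·x̄)/(σ² + n·σ₀²) = (1497.69·422.39 + 7951.2889·3842.89)/73059.2901 = 31188537.880021/73059.2901 = 426.8935.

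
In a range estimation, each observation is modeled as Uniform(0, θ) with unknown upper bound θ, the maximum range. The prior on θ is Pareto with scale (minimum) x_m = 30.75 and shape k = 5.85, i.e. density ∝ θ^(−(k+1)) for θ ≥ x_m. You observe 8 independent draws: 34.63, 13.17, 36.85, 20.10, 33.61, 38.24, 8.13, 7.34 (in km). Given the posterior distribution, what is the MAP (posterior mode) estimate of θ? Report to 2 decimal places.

A Pareto(scale x_m, shape k) prior on the upper bound θ of Uniform(0, θ) is conjugate: posterior is Pareto(max(x_m, max xᵢ), k + n).
Sample maximum = 38.24; prior scale x_m = 30.75 → posterior scale = max = 38.24.
Posterior shape = 5.85 + 8 = 13.85.
The Pareto density is decreasing on [x_m, ∞), so the mode is x_m = 38.24.

38.24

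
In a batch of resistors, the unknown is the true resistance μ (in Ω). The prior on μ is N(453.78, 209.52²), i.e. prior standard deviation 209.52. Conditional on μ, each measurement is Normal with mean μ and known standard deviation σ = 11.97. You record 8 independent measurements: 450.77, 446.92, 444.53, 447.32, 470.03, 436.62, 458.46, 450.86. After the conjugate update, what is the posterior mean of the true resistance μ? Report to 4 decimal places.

450.6900

For Normal data with known variance σ², a Normal(μ₀, σ₀²) prior on μ is conjugate. Posterior precision = 1/σ₀² + n/σ²; posterior mean is the precision-weighted average of μ₀ and x̄.
Σxᵢ = 450.77 + 446.92 + 444.53 + 447.32 + 470.03 + 436.62 + 458.46 + 450.86 = 3605.51, so n·x̄ = 3605.51.
σ₀² = 209.52² = 43898.6304, σ² = 11.97² = 143.2809; σ² + n·σ₀² = 143.2809 + 8·43898.6304 = 351332.3241.
Posterior mean = (μ₀/σ₀² + n·x̄/σ²)/(1/σ₀² + n/σ²) = (σ²·μ₀ + σ₀²·n·x̄)/(σ² + n·σ₀²) = (143.2809·453.78 + 43898.6304·3605.51)/351332.3241 = 158341968.900306/351332.3241 = 450.6900.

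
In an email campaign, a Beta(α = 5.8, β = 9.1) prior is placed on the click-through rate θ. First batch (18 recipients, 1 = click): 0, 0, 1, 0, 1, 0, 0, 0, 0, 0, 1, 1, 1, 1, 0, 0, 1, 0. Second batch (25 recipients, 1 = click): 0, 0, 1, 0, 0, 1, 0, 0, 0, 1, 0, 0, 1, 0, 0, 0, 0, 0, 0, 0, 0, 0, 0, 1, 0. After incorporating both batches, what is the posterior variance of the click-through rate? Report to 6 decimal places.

The Beta prior is conjugate to a Binomial/Bernoulli likelihood; the update adds successes to α and failures to β.
After batch 1: Beta(5.8+7, 9.1+11) = Beta(12.8, 20.1).
After batch 2: Beta(12.8+5, 20.1+20) = Beta(17.8, 40.1).
Var = αβ/((α+β)²(α+β+1)) = 17.8·40.1/(57.9²·58.9) = 0.003615.

0.003615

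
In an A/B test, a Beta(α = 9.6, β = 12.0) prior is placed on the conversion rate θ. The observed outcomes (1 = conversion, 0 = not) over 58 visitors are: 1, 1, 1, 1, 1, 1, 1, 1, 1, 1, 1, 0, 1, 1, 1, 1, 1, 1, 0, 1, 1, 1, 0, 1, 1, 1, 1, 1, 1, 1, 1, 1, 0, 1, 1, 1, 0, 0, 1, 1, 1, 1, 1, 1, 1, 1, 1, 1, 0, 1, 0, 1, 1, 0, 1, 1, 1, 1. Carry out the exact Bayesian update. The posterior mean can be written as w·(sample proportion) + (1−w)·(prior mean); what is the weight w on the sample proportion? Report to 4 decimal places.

The Beta prior is conjugate to a Binomial/Bernoulli likelihood; the update adds successes to α and failures to β.
Posterior mean = (α₀+k)/(α₀+β₀+n) = [n/(α₀+β₀+n)]·(k/n) + [(α₀+β₀)/(α₀+β₀+n)]·α₀/(α₀+β₀), so only n and the prior enter the weight.
The weight on the data is w = n/(α₀+β₀+n) = 58/(9.6+12.0+58) = 58/79.6 = 0.7286.

0.7286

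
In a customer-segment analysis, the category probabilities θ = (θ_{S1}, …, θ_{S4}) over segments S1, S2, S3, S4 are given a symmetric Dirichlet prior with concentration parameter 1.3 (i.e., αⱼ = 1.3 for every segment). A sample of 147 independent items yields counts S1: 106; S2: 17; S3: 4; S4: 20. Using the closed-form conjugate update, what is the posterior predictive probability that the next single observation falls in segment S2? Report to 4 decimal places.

The Dirichlet prior is conjugate to the Multinomial likelihood: each posterior αⱼ = prior αⱼ + observed count nⱼ.
Posterior concentration: (107.3, 18.3, 5.3, 21.3), total = 152.2.
P(next = S2 | data) = α_{S2}/Σα = 0.1202.

0.1202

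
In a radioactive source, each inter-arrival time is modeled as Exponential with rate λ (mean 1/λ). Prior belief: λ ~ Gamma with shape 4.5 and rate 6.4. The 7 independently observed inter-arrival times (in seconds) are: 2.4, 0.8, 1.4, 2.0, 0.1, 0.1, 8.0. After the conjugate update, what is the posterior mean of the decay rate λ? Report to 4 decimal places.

0.5425

With a Gamma(shape α, rate β) prior on the exponential rate λ, the posterior after n observations with total T = Σxᵢ is Gamma(α+n, β+T).
Sum of observations T = 14.8 seconds; n = 7.
Posterior: Gamma(4.5+7, 6.4+14.8) = Gamma(11.5, 21.2).
Posterior mean of λ = α/β = 11.5/21.2 = 0.5425.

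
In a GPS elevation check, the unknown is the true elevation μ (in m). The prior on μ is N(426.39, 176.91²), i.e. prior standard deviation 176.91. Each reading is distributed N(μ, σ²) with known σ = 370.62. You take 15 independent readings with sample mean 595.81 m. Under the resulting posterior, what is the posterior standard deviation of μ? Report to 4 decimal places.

84.1691

For Normal data with known variance σ², a Normal(μ₀, σ₀²) prior on μ is conjugate. Posterior precision = 1/σ₀² + n/σ²; posterior mean is the precision-weighted average of μ₀ and x̄.
σ₀² = 176.91² = 31297.1481, σ² = 370.62² = 137359.1844; σ² + n·σ₀² = 137359.1844 + 15·31297.1481 = 606816.4059.
Posterior precision = 1/σ₀² + n/σ² = 1/31297.1481 + 15/137359.1844 = (σ² + n·σ₀²)/(σ₀²σ²) = 606816.4059/(31297.1481·137359.1844); posterior variance σₙ² = σ₀²σ²/(σ² + n·σ₀²) = 31297.1481·137359.1844/606816.4059 = 7084.433933.
Posterior SD = √σₙ² = √(31297.1481·137359.1844/606816.4059) = 84.1691.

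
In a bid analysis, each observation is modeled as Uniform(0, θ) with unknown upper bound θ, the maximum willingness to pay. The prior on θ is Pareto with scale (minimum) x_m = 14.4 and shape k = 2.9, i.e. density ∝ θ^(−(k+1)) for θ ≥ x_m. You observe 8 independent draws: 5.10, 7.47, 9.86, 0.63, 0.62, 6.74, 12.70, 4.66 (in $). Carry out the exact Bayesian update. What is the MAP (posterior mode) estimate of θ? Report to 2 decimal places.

14.40

A Pareto(scale x_m, shape k) prior on the upper bound θ of Uniform(0, θ) is conjugate: posterior is Pareto(max(x_m, max xᵢ), k + n).
Sample maximum = 12.70; prior scale x_m = 14.4 → posterior scale = max = 14.40.
Posterior shape = 2.9 + 8 = 10.9.
The Pareto density is decreasing on [x_m, ∞), so the mode is x_m = 14.40.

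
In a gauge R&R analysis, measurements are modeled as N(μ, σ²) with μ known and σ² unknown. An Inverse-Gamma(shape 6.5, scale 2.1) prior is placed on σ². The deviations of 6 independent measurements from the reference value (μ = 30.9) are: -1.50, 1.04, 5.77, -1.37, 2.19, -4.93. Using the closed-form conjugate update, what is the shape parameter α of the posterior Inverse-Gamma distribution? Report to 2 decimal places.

9.50

With known mean μ and an Inverse-Gamma(α, β) prior on σ², the Normal likelihood is conjugate: posterior is Inv-Gamma(α + n/2, β + Σ(xᵢ−μ)²/2).
Σ(xᵢ−μ)² = (-1.50)² + (1.04)² + (5.77)² + (-1.37)² + (2.19)² + (-4.93)² = 67.6024.
Posterior: Inv-Gamma(6.5 + 6/2, 2.1 + 67.6024/2) = Inv-Gamma(9.50, 35.90120).
Posterior α = 9.50.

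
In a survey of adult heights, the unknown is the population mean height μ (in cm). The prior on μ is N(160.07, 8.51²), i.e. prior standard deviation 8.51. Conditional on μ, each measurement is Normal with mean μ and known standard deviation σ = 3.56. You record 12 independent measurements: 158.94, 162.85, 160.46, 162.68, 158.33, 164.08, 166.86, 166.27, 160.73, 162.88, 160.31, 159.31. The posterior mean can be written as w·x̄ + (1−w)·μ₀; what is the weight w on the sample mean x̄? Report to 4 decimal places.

0.9856

For Normal data with known variance σ², a Normal(μ₀, σ₀²) prior on μ is conjugate. Posterior precision = 1/σ₀² + n/σ²; posterior mean is the precision-weighted average of μ₀ and x̄.
σ₀² = 8.51² = 72.4201, σ² = 3.56² = 12.6736. Prior precision 1/σ₀² = 1/72.4201; data precision n/σ² = 12/12.6736.
w = (n/σ²)/(1/σ₀² + n/σ²) = n·σ₀²/(σ² + n·σ₀²) = 12·72.4201/(12.6736 + 12·72.4201) = 869.0412/881.7148 = 0.9856.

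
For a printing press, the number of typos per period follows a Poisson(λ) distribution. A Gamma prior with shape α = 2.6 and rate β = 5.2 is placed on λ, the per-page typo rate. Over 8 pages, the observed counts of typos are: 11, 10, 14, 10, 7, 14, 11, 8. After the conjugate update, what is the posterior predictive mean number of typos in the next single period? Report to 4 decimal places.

With a Gamma(shape α, rate β) prior, the Poisson likelihood is conjugate: the posterior is Gamma(α + ΣXᵢ, β + n).
Sum of counts S = 85 over n = 8 pages.
Posterior: Gamma(α+S, β+n) = Gamma(2.6+85, 5.2+8) = Gamma(87.6, 13.2).
The predictive distribution for one future period is NegBinom with mean α/β = 6.6364.

6.6364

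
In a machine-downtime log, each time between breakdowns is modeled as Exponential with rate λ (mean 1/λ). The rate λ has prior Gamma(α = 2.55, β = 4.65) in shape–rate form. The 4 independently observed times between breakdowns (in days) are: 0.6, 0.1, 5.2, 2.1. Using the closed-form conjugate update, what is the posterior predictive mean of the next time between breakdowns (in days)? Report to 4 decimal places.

2.2793

With a Gamma(shape α, rate β) prior on the exponential rate λ, the posterior after n observations with total T = Σxᵢ is Gamma(α+n, β+T).
Sum of observations T = 8.0 days; n = 4.
Posterior: Gamma(2.55+4, 4.65+8.0) = Gamma(6.55, 12.65).
The predictive distribution for the next observation is Lomax; its mean is β/(α−1) = 12.65/5.55 = 2.2793.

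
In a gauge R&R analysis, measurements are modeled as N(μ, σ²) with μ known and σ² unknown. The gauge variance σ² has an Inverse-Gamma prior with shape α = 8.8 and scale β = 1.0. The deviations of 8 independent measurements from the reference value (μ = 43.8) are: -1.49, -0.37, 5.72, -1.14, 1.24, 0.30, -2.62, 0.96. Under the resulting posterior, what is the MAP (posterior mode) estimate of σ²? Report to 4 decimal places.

With known mean μ and an Inverse-Gamma(α, β) prior on σ², the Normal likelihood is conjugate: posterior is Inv-Gamma(α + n/2, β + Σ(xᵢ−μ)²/2).
Σ(xᵢ−μ)² = (-1.49)² + (-0.37)² + (5.72)² + (-1.14)² + (1.24)² + (0.30)² + (-2.62)² + (0.96)² = 45.7886.
Posterior: Inv-Gamma(8.8 + 8/2, 1.0 + 45.7886/2) = Inv-Gamma(12.80, 23.89430).
Mode = β/(α+1) = 23.89430/13.80 = 1.7315.

1.7315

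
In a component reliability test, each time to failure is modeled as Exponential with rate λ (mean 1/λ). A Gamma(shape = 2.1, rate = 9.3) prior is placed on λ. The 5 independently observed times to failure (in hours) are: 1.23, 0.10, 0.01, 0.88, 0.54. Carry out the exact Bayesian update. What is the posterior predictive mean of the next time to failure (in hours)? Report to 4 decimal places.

1.9770

With a Gamma(shape α, rate β) prior on the exponential rate λ, the posterior after n observations with total T = Σxᵢ is Gamma(α+n, β+T).
Sum of observations T = 2.76 hours; n = 5.
Posterior: Gamma(2.1+5, 9.3+2.76) = Gamma(7.1, 12.06).
The predictive distribution for the next observation is Lomax; its mean is β/(α−1) = 12.06/6.1 = 1.9770.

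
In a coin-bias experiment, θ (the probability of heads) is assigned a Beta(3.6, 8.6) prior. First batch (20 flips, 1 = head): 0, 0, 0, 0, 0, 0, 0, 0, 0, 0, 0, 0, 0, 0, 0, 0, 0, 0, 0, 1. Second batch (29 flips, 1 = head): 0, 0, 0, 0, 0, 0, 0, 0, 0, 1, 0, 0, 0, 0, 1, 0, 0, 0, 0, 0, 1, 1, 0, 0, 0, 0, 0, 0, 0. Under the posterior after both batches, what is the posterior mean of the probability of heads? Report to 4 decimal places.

0.1405

The Beta prior is conjugate to a Binomial/Bernoulli likelihood; the update adds successes to α and failures to β.
After batch 1: Beta(3.6+1, 8.6+19) = Beta(4.6, 27.6).
After batch 2: Beta(4.6+4, 27.6+25) = Beta(8.6, 52.6).
Posterior mean = α/(α+β) = 8.6/61.2 = 0.1405.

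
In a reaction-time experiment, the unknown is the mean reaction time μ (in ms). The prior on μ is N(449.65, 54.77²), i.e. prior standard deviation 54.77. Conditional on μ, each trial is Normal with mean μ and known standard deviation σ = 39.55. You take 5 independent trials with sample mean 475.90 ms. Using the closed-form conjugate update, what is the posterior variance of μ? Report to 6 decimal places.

283.295921

For Normal data with known variance σ², a Normal(μ₀, σ₀²) prior on μ is conjugate. Posterior precision = 1/σ₀² + n/σ²; posterior mean is the precision-weighted average of μ₀ and x̄.
σ₀² = 54.77² = 2999.7529, σ² = 39.55² = 1564.2025; σ² + n·σ₀² = 1564.2025 + 5·2999.7529 = 16562.967.
Posterior precision = 1/σ₀² + n/σ² = 1/2999.7529 + 5/1564.2025 = (σ² + n·σ₀²)/(σ₀²σ²) = 16562.967/(2999.7529·1564.2025); posterior variance σₙ² = σ₀²σ²/(σ² + n·σ₀²) = 2999.7529·1564.2025/16562.967 = 283.295921.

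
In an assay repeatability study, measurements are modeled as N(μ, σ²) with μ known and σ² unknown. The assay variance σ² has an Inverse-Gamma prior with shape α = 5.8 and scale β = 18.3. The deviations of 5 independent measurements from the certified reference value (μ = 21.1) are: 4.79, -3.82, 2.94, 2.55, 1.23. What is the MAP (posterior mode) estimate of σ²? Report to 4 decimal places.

With known mean μ and an Inverse-Gamma(α, β) prior on σ², the Normal likelihood is conjugate: posterior is Inv-Gamma(α + n/2, β + Σ(xᵢ−μ)²/2).
Σ(xᵢ−μ)² = (4.79)² + (-3.82)² + (2.94)² + (2.55)² + (1.23)² = 54.1955.
Posterior: Inv-Gamma(5.8 + 5/2, 18.3 + 54.1955/2) = Inv-Gamma(8.30, 45.39775).
Mode = β/(α+1) = 45.39775/9.30 = 4.8815.

4.8815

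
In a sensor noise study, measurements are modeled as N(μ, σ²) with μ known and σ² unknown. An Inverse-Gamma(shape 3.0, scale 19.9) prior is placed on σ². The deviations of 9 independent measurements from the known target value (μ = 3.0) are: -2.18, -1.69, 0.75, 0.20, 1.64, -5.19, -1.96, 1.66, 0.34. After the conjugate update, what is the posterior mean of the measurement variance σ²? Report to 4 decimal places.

With known mean μ and an Inverse-Gamma(α, β) prior on σ², the Normal likelihood is conjugate: posterior is Inv-Gamma(α + n/2, β + Σ(xᵢ−μ)²/2).
Σ(xᵢ−μ)² = (-2.18)² + (-1.69)² + (0.75)² + (0.20)² + (1.64)² + (-5.19)² + (-1.96)² + (1.66)² + (0.34)² = 44.5495.
Posterior: Inv-Gamma(3.0 + 9/2, 19.9 + 44.5495/2) = Inv-Gamma(7.50, 42.17475).
E[σ²|data] = β/(α−1) = 42.17475/6.50 = 6.4884.

6.4884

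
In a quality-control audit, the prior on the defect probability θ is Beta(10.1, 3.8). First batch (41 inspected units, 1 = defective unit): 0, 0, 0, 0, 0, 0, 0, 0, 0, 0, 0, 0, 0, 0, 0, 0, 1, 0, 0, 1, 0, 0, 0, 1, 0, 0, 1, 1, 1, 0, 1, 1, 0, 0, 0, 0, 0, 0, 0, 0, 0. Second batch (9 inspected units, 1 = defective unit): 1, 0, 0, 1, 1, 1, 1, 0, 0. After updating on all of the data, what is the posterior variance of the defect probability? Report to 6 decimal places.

0.003557

The Beta prior is conjugate to a Binomial/Bernoulli likelihood; the update adds successes to α and failures to β.
After batch 1: Beta(10.1+8, 3.8+33) = Beta(18.1, 36.8).
After batch 2: Beta(18.1+5, 36.8+4) = Beta(23.1, 40.8).
Var = αβ/((α+β)²(α+β+1)) = 23.1·40.8/(63.9²·64.9) = 0.003557.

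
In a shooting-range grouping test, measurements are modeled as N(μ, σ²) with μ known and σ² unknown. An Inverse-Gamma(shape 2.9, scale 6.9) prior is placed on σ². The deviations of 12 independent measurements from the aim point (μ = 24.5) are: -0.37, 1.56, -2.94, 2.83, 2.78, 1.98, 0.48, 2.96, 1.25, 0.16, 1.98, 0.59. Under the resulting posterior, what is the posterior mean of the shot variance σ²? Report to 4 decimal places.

3.7671

With known mean μ and an Inverse-Gamma(α, β) prior on σ², the Normal likelihood is conjugate: posterior is Inv-Gamma(α + n/2, β + Σ(xᵢ−μ)²/2).
Σ(xᵢ−μ)² = (-0.37)² + (1.56)² + (-2.94)² + (2.83)² + (2.78)² + (1.98)² + (0.48)² + (2.96)² + (1.25)² + (0.16)² + (1.98)² + (0.59)² = 45.7204.
Posterior: Inv-Gamma(2.9 + 12/2, 6.9 + 45.7204/2) = Inv-Gamma(8.90, 29.76020).
E[σ²|data] = β/(α−1) = 29.76020/7.90 = 3.7671.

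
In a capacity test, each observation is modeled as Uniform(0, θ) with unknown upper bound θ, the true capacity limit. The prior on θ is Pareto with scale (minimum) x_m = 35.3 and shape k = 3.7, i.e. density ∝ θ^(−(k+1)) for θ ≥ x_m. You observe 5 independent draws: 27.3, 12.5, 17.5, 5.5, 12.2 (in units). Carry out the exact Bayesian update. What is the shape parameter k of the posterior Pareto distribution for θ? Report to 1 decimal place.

8.7

A Pareto(scale x_m, shape k) prior on the upper bound θ of Uniform(0, θ) is conjugate: posterior is Pareto(max(x_m, max xᵢ), k + n).
Sample maximum = 27.3; prior scale x_m = 35.3 → posterior scale = max = 35.3.
Posterior shape = 3.7 + 5 = 8.7.
Posterior shape k = 8.7.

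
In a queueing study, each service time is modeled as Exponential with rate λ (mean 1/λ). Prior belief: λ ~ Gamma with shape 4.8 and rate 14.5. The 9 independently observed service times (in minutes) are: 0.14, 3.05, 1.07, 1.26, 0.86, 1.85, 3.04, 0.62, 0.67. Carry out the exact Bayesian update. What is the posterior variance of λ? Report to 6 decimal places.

0.018846

With a Gamma(shape α, rate β) prior on the exponential rate λ, the posterior after n observations with total T = Σxᵢ is Gamma(α+n, β+T).
Sum of observations T = 12.56 minutes; n = 9.
Posterior: Gamma(4.8+9, 14.5+12.56) = Gamma(13.8, 27.06).
Var = α/β² = 0.018846.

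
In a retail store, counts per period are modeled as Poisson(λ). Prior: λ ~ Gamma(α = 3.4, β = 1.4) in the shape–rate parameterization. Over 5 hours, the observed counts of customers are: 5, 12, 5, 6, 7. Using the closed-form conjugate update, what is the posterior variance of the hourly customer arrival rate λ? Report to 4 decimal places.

0.9375

With a Gamma(shape α, rate β) prior, the Poisson likelihood is conjugate: the posterior is Gamma(α + ΣXᵢ, β + n).
Sum of counts S = 35 over n = 5 hours.
Posterior: Gamma(α+S, β+n) = Gamma(3.4+35, 1.4+5) = Gamma(38.4, 6.4).
Var = α/β² = 38.4/6.4² = 0.9375.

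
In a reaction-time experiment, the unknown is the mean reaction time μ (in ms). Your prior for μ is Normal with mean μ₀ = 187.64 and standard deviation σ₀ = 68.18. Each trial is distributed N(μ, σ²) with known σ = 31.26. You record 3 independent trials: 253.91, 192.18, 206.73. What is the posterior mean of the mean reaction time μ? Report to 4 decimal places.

For Normal data with known variance σ², a Normal(μ₀, σ₀²) prior on μ is conjugate. Posterior precision = 1/σ₀² + n/σ²; posterior mean is the precision-weighted average of μ₀ and x̄.
Σxᵢ = 253.91 + 192.18 + 206.73 = 652.82, so n·x̄ = 652.82.
σ₀² = 68.18² = 4648.5124, σ² = 31.26² = 977.1876; σ² + n·σ₀² = 977.1876 + 3·4648.5124 = 14922.7248.
Posterior mean = (μ₀/σ₀² + n·x̄/σ²)/(1/σ₀² + n/σ²) = (σ²·μ₀ + σ₀²·n·x̄)/(σ² + n·σ₀²) = (977.1876·187.64 + 4648.5124·652.82)/14922.7248 = 3218001.346232/14922.7248 = 215.6444.

215.6444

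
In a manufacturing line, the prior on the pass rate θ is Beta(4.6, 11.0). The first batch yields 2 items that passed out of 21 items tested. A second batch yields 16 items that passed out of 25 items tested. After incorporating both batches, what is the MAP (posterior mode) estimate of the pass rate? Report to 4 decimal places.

0.3624

The Beta prior is conjugate to a Binomial/Bernoulli likelihood; the update adds successes to α and failures to β.
After batch 1: Beta(4.6+2, 11.0+19) = Beta(6.6, 30.0).
After batch 2: Beta(6.6+16, 30.0+9) = Beta(22.6, 39.0).
Mode of Beta(a,b) for a,b>1 is (a−1)/(a+b−2) = 21.6/59.6 = 0.3624.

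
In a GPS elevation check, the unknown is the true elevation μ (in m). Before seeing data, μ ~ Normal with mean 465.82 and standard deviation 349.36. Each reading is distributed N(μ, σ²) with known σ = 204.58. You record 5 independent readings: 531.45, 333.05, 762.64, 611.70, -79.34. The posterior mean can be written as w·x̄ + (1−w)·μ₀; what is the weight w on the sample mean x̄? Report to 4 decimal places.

For Normal data with known variance σ², a Normal(μ₀, σ₀²) prior on μ is conjugate. Posterior precision = 1/σ₀² + n/σ²; posterior mean is the precision-weighted average of μ₀ and x̄.
σ₀² = 349.36² = 122052.4096, σ² = 204.58² = 41852.9764. Prior precision 1/σ₀² = 1/122052.4096; data precision n/σ² = 5/41852.9764.
w = (n/σ²)/(1/σ₀² + n/σ²) = n·σ₀²/(σ² + n·σ₀²) = 5·122052.4096/(41852.9764 + 5·122052.4096) = 610262.048/652115.0244 = 0.9358.

0.9358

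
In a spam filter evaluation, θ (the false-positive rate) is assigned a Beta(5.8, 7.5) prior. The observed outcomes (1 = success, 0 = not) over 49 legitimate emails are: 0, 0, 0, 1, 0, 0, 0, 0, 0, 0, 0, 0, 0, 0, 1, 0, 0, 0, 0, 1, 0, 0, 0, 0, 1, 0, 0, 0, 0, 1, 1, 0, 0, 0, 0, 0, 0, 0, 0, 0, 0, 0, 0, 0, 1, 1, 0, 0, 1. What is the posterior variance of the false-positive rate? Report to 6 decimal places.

0.002861

The Beta prior is conjugate to a Binomial/Bernoulli likelihood; the update adds successes to α and failures to β.
Posterior: Beta(α+k, β+n−k) = Beta(5.8+9, 7.5+40) = Beta(14.8, 47.5).
Var = αβ/((α+β)²(α+β+1)) = 14.8·47.5/(62.3²·63.3) = 0.002861.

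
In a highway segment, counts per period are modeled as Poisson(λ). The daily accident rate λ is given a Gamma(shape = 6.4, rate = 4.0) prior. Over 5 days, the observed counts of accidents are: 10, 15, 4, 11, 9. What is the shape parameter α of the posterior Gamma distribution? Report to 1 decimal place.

55.4

With a Gamma(shape α, rate β) prior, the Poisson likelihood is conjugate: the posterior is Gamma(α + ΣXᵢ, β + n).
Sum of counts S = 49 over n = 5 days.
Posterior: Gamma(α+S, β+n) = Gamma(6.4+49, 4.0+5) = Gamma(55.4, 9.0).
Posterior α = 55.4.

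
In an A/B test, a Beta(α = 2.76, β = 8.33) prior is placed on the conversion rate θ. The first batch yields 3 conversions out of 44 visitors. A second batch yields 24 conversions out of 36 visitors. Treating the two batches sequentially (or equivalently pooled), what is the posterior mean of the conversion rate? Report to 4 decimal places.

0.3267

The Beta prior is conjugate to a Binomial/Bernoulli likelihood; the update adds successes to α and failures to β.
After batch 1: Beta(2.76+3, 8.33+41) = Beta(5.76, 49.33).
After batch 2: Beta(5.76+24, 49.33+12) = Beta(29.76, 61.33).
Posterior mean = α/(α+β) = 29.76/91.09 = 0.3267.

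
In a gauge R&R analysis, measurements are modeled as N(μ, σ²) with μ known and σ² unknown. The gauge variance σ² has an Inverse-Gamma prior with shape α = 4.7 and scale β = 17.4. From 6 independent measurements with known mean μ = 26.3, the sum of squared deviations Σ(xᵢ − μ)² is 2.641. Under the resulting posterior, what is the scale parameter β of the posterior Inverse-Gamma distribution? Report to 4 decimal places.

18.7205

With known mean μ and an Inverse-Gamma(α, β) prior on σ², the Normal likelihood is conjugate: posterior is Inv-Gamma(α + n/2, β + Σ(xᵢ−μ)²/2).
Posterior: Inv-Gamma(4.7 + 6/2, 17.4 + 2.641/2) = Inv-Gamma(7.70, 18.7205).
Posterior β = 18.7205.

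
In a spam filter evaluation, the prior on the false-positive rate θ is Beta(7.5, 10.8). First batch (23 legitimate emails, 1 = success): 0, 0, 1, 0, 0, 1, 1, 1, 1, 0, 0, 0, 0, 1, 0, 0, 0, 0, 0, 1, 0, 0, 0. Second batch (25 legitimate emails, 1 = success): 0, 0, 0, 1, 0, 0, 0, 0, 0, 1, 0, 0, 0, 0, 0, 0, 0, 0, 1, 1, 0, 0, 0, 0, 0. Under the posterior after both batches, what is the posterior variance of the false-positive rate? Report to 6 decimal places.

The Beta prior is conjugate to a Binomial/Bernoulli likelihood; the update adds successes to α and failures to β.
After batch 1: Beta(7.5+7, 10.8+16) = Beta(14.5, 26.8).
After batch 2: Beta(14.5+4, 26.8+21) = Beta(18.5, 47.8).
Var = αβ/((α+β)²(α+β+1)) = 18.5·47.8/(66.3²·67.3) = 0.002989.

0.002989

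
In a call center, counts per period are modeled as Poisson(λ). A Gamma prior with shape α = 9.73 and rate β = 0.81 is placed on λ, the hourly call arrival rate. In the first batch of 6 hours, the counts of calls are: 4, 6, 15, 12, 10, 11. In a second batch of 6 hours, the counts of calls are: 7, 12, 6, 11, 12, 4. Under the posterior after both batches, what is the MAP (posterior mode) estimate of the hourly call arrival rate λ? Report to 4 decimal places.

With a Gamma(shape α, rate β) prior, the Poisson likelihood is conjugate: the posterior is Gamma(α + ΣXᵢ, β + n).
Batch 1: sum of counts S = 58 over n = 6 hours.
After batch 1: Gamma(α+S, β+n) = Gamma(9.73+58, 0.81+6) = Gamma(67.73, 6.81).
Batch 2: sum of counts S = 52 over n = 6 hours.
After batch 2: Gamma(α+S, β+n) = Gamma(67.73+52, 6.81+6) = Gamma(119.73, 12.81).
Mode of Gamma(α,β) for α≥1 is (α−1)/β = 118.73/12.81 = 9.2685.

9.2685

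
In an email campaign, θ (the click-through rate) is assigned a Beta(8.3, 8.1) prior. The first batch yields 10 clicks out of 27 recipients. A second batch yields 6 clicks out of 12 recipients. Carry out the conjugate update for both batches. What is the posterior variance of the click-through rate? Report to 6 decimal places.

The Beta prior is conjugate to a Binomial/Bernoulli likelihood; the update adds successes to α and failures to β.
After batch 1: Beta(8.3+10, 8.1+17) = Beta(18.3, 25.1).
After batch 2: Beta(18.3+6, 25.1+6) = Beta(24.3, 31.1).
Var = αβ/((α+β)²(α+β+1)) = 24.3·31.1/(55.4²·56.4) = 0.004366.

0.004366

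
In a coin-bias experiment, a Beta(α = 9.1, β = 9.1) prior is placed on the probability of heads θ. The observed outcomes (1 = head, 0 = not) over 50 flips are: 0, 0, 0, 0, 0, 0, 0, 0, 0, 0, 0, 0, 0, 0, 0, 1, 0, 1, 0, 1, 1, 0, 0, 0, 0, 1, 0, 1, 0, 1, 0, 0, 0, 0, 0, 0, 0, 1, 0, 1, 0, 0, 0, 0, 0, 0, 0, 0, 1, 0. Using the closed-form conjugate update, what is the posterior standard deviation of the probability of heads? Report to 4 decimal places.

The Beta prior is conjugate to a Binomial/Bernoulli likelihood; the update adds successes to α and failures to β.
Posterior: Beta(α+k, β+n−k) = Beta(9.1+10, 9.1+40) = Beta(19.1, 49.1).
Var = αβ/((α+β)²(α+β+1)) = 19.1·49.1/(68.2²·69.2) = 0.00291367; SD = √0.00291367 = 0.0540.

0.0540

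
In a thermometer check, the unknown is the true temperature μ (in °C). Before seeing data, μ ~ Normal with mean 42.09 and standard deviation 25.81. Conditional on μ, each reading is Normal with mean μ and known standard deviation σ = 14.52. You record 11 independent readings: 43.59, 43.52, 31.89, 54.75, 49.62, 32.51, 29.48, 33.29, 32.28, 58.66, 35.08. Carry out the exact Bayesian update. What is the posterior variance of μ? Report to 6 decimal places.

18.630374

For Normal data with known variance σ², a Normal(μ₀, σ₀²) prior on μ is conjugate. Posterior precision = 1/σ₀² + n/σ²; posterior mean is the precision-weighted average of μ₀ and x̄.
σ₀² = 25.81² = 666.1561, σ² = 14.52² = 210.8304; σ² + n·σ₀² = 210.8304 + 11·666.1561 = 7538.5475.
Posterior precision = 1/σ₀² + n/σ² = 1/666.1561 + 11/210.8304 = (σ² + n·σ₀²)/(σ₀²σ²) = 7538.5475/(666.1561·210.8304); posterior variance σₙ² = σ₀²σ²/(σ² + n·σ₀²) = 666.1561·210.8304/7538.5475 = 18.630374.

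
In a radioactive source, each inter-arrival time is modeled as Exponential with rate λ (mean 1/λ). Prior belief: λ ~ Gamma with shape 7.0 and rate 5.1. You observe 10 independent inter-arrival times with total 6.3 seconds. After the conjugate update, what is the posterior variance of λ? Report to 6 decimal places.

0.130809

With a Gamma(shape α, rate β) prior on the exponential rate λ, the posterior after n observations with total T = Σxᵢ is Gamma(α+n, β+T).
Posterior: Gamma(7.0+10, 5.1+6.3) = Gamma(17.0, 11.4).
Var = α/β² = 0.130809.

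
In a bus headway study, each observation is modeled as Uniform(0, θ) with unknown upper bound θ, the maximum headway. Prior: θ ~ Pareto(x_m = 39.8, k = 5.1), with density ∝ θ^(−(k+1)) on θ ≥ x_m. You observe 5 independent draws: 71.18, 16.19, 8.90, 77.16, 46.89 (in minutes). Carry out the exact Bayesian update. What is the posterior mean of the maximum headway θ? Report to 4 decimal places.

A Pareto(scale x_m, shape k) prior on the upper bound θ of Uniform(0, θ) is conjugate: posterior is Pareto(max(x_m, max xᵢ), k + n).
Sample maximum = 77.16; prior scale x_m = 39.8 → posterior scale = max = 77.16.
Posterior shape = 5.1 + 5 = 10.1.
E[θ|data] = k·x_m/(k−1) = 10.1·77.16/9.1 = 85.6391.

85.6391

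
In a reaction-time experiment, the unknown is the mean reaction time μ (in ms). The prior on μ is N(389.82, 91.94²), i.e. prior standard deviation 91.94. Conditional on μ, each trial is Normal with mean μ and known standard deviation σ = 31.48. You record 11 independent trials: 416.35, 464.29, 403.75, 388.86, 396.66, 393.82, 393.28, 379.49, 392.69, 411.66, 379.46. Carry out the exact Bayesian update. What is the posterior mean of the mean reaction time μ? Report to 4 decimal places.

For Normal data with known variance σ², a Normal(μ₀, σ₀²) prior on μ is conjugate. Posterior precision = 1/σ₀² + n/σ²; posterior mean is the precision-weighted average of μ₀ and x̄.
Σxᵢ = 416.35 + 464.29 + 403.75 + 388.86 + 396.66 + 393.82 + 393.28 + 379.49 + 392.69 + 411.66 + 379.46 = 4420.31, so n·x̄ = 4420.31.
σ₀² = 91.94² = 8452.9636, σ² = 31.48² = 990.9904; σ² + n·σ₀² = 990.9904 + 11·8452.9636 = 93973.59.
Posterior mean = (μ₀/σ₀² + n·x̄/σ²)/(1/σ₀² + n/σ²) = (σ²·μ₀ + σ₀²·n·x̄)/(σ² + n·σ₀²) = (990.9904·389.82 + 8452.9636·4420.31)/93973.59 = 37751027.408444/93973.59 = 401.7195.

401.7195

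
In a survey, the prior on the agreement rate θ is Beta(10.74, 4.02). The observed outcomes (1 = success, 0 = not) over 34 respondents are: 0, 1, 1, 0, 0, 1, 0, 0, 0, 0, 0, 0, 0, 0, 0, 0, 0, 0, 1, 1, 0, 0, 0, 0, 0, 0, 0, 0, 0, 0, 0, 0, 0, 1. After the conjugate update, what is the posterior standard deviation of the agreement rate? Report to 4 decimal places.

The Beta prior is conjugate to a Binomial/Bernoulli likelihood; the update adds successes to α and failures to β.
Posterior: Beta(α+k, β+n−k) = Beta(10.74+6, 4.02+28) = Beta(16.74, 32.02).
Var = αβ/((α+β)²(α+β+1)) = 16.74·32.02/(48.76²·49.76) = 0.00453074; SD = √0.00453074 = 0.0673.

0.0673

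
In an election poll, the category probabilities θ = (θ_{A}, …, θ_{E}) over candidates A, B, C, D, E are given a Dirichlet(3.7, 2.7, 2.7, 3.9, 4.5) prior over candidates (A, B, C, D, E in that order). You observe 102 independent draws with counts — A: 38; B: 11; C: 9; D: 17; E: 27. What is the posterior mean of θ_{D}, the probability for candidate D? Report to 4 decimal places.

0.1749

The Dirichlet prior is conjugate to the Multinomial likelihood: each posterior αⱼ = prior αⱼ + observed count nⱼ.
Posterior concentration: (41.7, 13.7, 11.7, 20.9, 31.5), total = 119.5.
E[θ_{D}|data] = α_{D}/Σα = 20.9/119.5 = 0.1749.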